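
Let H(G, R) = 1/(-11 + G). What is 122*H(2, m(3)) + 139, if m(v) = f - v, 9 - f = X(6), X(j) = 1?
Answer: 1129/9 ≈ 125.44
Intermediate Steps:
f = 8 (f = 9 - 1*1 = 9 - 1 = 8)
m(v) = 8 - v
122*H(2, m(3)) + 139 = 122/(-11 + 2) + 139 = 122/(-9) + 139 = 122*(-⅑) + 139 = -122/9 + 139 = 1129/9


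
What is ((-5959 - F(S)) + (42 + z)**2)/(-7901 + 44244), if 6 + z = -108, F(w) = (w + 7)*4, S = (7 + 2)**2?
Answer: -1127/36343 ≈ -0.031010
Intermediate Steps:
S = 81 (S = 9**2 = 81)
F(w) = 28 + 4*w (F(w) = (7 + w)*4 = 28 + 4*w)
z = -114 (z = -6 - 108 = -114)
((-5959 - F(S)) + (42 + z)**2)/(-7901 + 44244) = ((-5959 - (28 + 4*81)) + (42 - 114)**2)/(-7901 + 44244) = ((-5959 - (28 + 324)) + (-72)**2)/36343 = ((-5959 - 1*352) + 5184)*(1/36343) = ((-5959 - 352) + 5184)*(1/36343) = (-6311 + 5184)*(1/36343) = -1127*1/36343 = -1127/36343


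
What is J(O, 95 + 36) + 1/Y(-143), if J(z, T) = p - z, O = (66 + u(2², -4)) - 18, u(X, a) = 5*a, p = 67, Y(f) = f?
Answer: 5576/143 ≈ 38.993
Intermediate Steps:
O = 28 (O = (66 + 5*(-4)) - 18 = (66 - 20) - 18 = 46 - 18 = 28)
J(z, T) = 67 - z
J(O, 95 + 36) + 1/Y(-143) = (67 - 1*28) + 1/(-143) = (67 - 28) - 1/143 = 39 - 1/143 = 5576/143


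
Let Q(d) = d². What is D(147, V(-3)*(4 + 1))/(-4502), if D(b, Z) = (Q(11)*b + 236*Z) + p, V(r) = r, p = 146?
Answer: -14393/4502 ≈ -3.1970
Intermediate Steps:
D(b, Z) = 146 + 121*b + 236*Z (D(b, Z) = (11²*b + 236*Z) + 146 = (121*b + 236*Z) + 146 = 146 + 121*b + 236*Z)
D(147, V(-3)*(4 + 1))/(-4502) = (146 + 121*147 + 236*(-3*(4 + 1)))/(-4502) = (146 + 17787 + 236*(-3*5))*(-1/4502) = (146 + 17787 + 236*(-15))*(-1/4502) = (146 + 17787 - 3540)*(-1/4502) = 14393*(-1/4502) = -14393/4502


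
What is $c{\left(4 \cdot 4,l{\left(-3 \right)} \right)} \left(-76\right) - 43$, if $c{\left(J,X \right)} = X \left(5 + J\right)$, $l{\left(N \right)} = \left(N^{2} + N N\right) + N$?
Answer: $-23983$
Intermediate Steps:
$l{\left(N \right)} = N + 2 N^{2}$ ($l{\left(N \right)} = \left(N^{2} + N^{2}\right) + N = 2 N^{2} + N = N + 2 N^{2}$)
$c{\left(4 \cdot 4,l{\left(-3 \right)} \right)} \left(-76\right) - 43 = - 3 \left(1 + 2 \left(-3\right)\right) \left(5 + 4 \cdot 4\right) \left(-76\right) - 43 = - 3 \left(1 - 6\right) \left(5 + 16\right) \left(-76\right) - 43 = \left(-3\right) \left(-5\right) 21 \left(-76\right) - 43 = 15 \cdot 21 \left(-76\right) - 43 = 315 \left(-76\right) - 43 = -23940 - 43 = -23983$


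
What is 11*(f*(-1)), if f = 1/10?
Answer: -11/10 ≈ -1.1000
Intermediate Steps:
f = ⅒ ≈ 0.10000
11*(f*(-1)) = 11*((⅒)*(-1)) = 11*(-⅒) = -11/10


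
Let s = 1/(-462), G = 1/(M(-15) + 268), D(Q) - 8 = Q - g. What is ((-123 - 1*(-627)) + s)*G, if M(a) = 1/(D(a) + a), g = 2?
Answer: 931388/495187 ≈ 1.8809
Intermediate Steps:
D(Q) = 6 + Q (D(Q) = 8 + (Q - 1*2) = 8 + (Q - 2) = 8 + (-2 + Q) = 6 + Q)
M(a) = 1/(6 + 2*a) (M(a) = 1/((6 + a) + a) = 1/(6 + 2*a))
G = 24/6431 (G = 1/(1/(2*(3 - 15)) + 268) = 1/((1/2)/(-12) + 268) = 1/((1/2)*(-1/12) + 268) = 1/(-1/24 + 268) = 1/(6431/24) = 24/6431 ≈ 0.0037319)
s = -1/462 ≈ -0.0021645
((-123 - 1*(-627)) + s)*G = ((-123 - 1*(-627)) - 1/462)*(24/6431) = ((-123 + 627) - 1/462)*(24/6431) = (504 - 1/462)*(24/6431) = (232847/462)*(24/6431) = 931388/495187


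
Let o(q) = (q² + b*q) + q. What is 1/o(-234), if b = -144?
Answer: 1/88218 ≈ 1.1336e-5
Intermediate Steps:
o(q) = q² - 143*q (o(q) = (q² - 144*q) + q = q² - 143*q)
1/o(-234) = 1/(-234*(-143 - 234)) = 1/(-234*(-377)) = 1/88218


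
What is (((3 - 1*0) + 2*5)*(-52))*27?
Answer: -18252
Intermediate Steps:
(((3 - 1*0) + 2*5)*(-52))*27 = (((3 + 0) + 10)*(-52))*27 = ((3 + 10)*(-52))*27 = (13*(-52))*27 = -676*27 = -18252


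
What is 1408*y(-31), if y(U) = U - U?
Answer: 0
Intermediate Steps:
y(U) = 0
1408*y(-31) = 1408*0 = 0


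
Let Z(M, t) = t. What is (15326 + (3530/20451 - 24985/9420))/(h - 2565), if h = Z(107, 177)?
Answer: -65601154873/10223209488 ≈ -6.4169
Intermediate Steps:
h = 177
(15326 + (3530/20451 - 24985/9420))/(h - 2565) = (15326 + (3530/20451 - 24985/9420))/(177 - 2565) = (15326 + (3530*(1/20451) - 24985*1/9420))/(-2388) = (15326 + (3530/20451 - 4997/1884))*(-1/2388) = (15326 - 10615903/4281076)*(-1/2388) = (65601154873/4281076)*(-1/2388) = -65601154873/10223209488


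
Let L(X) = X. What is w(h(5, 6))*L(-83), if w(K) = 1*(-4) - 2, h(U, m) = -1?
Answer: 498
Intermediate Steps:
w(K) = -6 (w(K) = -4 - 2 = -6)
w(h(5, 6))*L(-83) = -6*(-83) = 498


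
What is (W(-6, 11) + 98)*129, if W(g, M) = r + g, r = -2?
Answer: 11610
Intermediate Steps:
W(g, M) = -2 + g
(W(-6, 11) + 98)*129 = ((-2 - 6) + 98)*129 = (-8 + 98)*129 = 90*129 = 11610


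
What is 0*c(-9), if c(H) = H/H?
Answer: 0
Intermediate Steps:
c(H) = 1
0*c(-9) = 0*1 = 0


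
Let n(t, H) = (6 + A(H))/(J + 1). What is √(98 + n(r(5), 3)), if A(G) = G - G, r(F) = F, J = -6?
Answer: 22*√5/5 ≈ 9.8387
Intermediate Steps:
A(G) = 0
n(t, H) = -6/5 (n(t, H) = (6 + 0)/(-6 + 1) = 6/(-5) = 6*(-⅕) = -6/5)
√(98 + n(r(5), 3)) = √(98 - 6/5) = √(484/5) = 22*√5/5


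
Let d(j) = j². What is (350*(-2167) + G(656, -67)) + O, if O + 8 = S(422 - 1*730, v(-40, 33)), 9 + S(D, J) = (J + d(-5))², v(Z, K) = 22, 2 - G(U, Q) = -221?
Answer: -756035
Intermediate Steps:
G(U, Q) = 223 (G(U, Q) = 2 - 1*(-221) = 2 + 221 = 223)
S(D, J) = -9 + (25 + J)² (S(D, J) = -9 + (J + (-5)²)² = -9 + (J + 25)² = -9 + (25 + J)²)
O = 2192 (O = -8 + (-9 + (25 + 22)²) = -8 + (-9 + 47²) = -8 + (-9 + 2209) = -8 + 2200 = 2192)
(350*(-2167) + G(656, -67)) + O = (350*(-2167) + 223) + 2192 = (-758450 + 223) + 2192 = -758227 + 2192 = -756035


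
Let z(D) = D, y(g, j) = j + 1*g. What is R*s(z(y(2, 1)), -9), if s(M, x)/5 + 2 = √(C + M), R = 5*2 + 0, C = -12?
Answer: -100 + 150*I ≈ -100.0 + 150.0*I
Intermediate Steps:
y(g, j) = g + j (y(g, j) = j + g = g + j)
R = 10 (R = 10 + 0 = 10)
s(M, x) = -10 + 5*√(-12 + M)
R*s(z(y(2, 1)), -9) = 10*(-10 + 5*√(-12 + (2 + 1))) = 10*(-10 + 5*√(-12 + 3)) = 10*(-10 + 5*√(-9)) = 10*(-10 + 5*(3*I)) = 10*(-10 + 15*I) = -100 + 150*I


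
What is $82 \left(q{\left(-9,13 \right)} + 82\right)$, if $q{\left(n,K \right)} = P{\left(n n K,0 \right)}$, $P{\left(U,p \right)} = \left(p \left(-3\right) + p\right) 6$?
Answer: $6724$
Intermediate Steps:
$P{\left(U,p \right)} = - 12 p$ ($P{\left(U,p \right)} = \left(- 3 p + p\right) 6 = - 2 p 6 = - 12 p$)
$q{\left(n,K \right)} = 0$ ($q{\left(n,K \right)} = \left(-12\right) 0 = 0$)
$82 \left(q{\left(-9,13 \right)} + 82\right) = 82 \left(0 + 82\right) = 82 \cdot 82 = 6724$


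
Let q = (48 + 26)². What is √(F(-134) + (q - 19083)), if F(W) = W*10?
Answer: I*√14947 ≈ 122.26*I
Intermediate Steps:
F(W) = 10*W
q = 5476 (q = 74² = 5476)
√(F(-134) + (q - 19083)) = √(10*(-134) + (5476 - 19083)) = √(-1340 - 13607) = √(-14947) = I*√14947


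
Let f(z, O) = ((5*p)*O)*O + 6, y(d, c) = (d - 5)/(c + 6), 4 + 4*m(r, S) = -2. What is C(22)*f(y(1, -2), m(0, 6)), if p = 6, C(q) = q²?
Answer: 35574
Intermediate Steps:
m(r, S) = -3/2 (m(r, S) = -1 + (¼)*(-2) = -1 - ½ = -3/2)
y(d, c) = (-5 + d)/(6 + c)
f(z, O) = 6 + 30*O² (f(z, O) = ((5*6)*O)*O + 6 = (30*O)*O + 6 = 30*O² + 6 = 6 + 30*O²)
C(22)*f(y(1, -2), m(0, 6)) = 22²*(6 + 30*(-3/2)²) = 484*(6 + 30*(9/4)) = 484*(6 + 135/2) = 484*(147/2) = 35574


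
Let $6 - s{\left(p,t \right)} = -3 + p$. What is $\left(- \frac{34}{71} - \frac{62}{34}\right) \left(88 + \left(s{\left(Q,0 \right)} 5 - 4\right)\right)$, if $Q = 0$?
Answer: $- \frac{358491}{1207} \approx -297.01$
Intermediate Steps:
$s{\left(p,t \right)} = 9 - p$ ($s{\left(p,t \right)} = 6 - \left(-3 + p\right) = 9 - p$)
$\left(- \frac{34}{71} - \frac{62}{34}\right) \left(88 + \left(s{\left(Q,0 \right)} 5 - 4\right)\right) = \left(- \frac{34}{71} - \frac{62}{34}\right) \left(88 - \left(4 - \left(9 - 0\right) 5\right)\right) = \left(\left(-34\right) \frac{1}{71} - \frac{31}{17}\right) \left(88 - \left(4 - \left(9 + 0\right) 5\right)\right) = \left(- \frac{34}{71} - \frac{31}{17}\right) \left(88 + \left(9 \cdot 5 - 4\right)\right) = - \frac{2779 \left(88 + \left(45 - 4\right)\right)}{1207} = - \frac{2779 \left(88 + 41\right)}{1207} = \left(- \frac{2779}{1207}\right) 129 = - \frac{358491}{1207}$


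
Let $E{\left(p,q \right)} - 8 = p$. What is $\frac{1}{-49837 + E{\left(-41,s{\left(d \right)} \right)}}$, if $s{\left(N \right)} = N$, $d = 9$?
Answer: $- \frac{1}{49870} \approx -2.0052 \cdot 10^{-5}$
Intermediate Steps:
$E{\left(p,q \right)} = 8 + p$
$\frac{1}{-49837 + E{\left(-41,s{\left(d \right)} \right)}} = \frac{1}{-49837 + \left(8 - 41\right)} = \frac{1}{-49837 - 33} = \frac{1}{-49870} = - \frac{1}{49870}$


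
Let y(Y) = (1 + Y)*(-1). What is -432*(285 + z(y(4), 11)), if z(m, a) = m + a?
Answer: -125712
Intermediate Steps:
y(Y) = -1 - Y
z(m, a) = a + m
-432*(285 + z(y(4), 11)) = -432*(285 + (11 + (-1 - 1*4))) = -432*(285 + (11 + (-1 - 4))) = -432*(285 + (11 - 5)) = -432*(285 + 6) = -432*291 = -125712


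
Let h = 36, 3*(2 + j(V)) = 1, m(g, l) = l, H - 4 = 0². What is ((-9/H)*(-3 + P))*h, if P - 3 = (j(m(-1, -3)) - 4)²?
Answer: -2601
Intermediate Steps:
H = 4 (H = 4 + 0² = 4 + 0 = 4)
j(V) = -5/3 (j(V) = -2 + (⅓)*1 = -2 + ⅓ = -5/3)
P = 316/9 (P = 3 + (-5/3 - 4)² = 3 + (-17/3)² = 3 + 289/9 = 316/9 ≈ 35.111)
((-9/H)*(-3 + P))*h = ((-9/4)*(-3 + 316/9))*36 = (-9*¼*(289/9))*36 = -9/4*289/9*36 = -289/4*36 = -2601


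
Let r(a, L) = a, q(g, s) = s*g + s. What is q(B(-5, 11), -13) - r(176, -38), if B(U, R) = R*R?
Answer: -1762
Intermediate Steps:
B(U, R) = R**2
q(g, s) = s + g*s (q(g, s) = g*s + s = s + g*s)
q(B(-5, 11), -13) - r(176, -38) = -13*(1 + 11**2) - 1*176 = -13*(1 + 121) - 176 = -13*122 - 176 = -1586 - 176 = -1762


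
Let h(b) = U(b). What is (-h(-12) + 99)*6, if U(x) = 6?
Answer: 558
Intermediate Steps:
h(b) = 6
(-h(-12) + 99)*6 = (-1*6 + 99)*6 = (-6 + 99)*6 = 93*6 = 558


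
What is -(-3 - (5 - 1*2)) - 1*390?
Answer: -384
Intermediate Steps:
-(-3 - (5 - 1*2)) - 1*390 = -(-3 - (5 - 2)) - 390 = -(-3 - 1*3) - 390 = -(-3 - 3) - 390 = -1*(-6) - 390 = 6 - 390 = -384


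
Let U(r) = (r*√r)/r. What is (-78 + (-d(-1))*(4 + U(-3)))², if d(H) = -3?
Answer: 4329 - 396*I*√3 ≈ 4329.0 - 685.89*I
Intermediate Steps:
U(r) = √r (U(r) = r^(3/2)/r = √r)
(-78 + (-d(-1))*(4 + U(-3)))² = (-78 + (-1*(-3))*(4 + √(-3)))² = (-78 + 3*(4 + I*√3))² = (-78 + (12 + 3*I*√3))² = (-66 + 3*I*√3)²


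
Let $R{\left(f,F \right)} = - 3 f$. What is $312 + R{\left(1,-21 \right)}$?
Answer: $309$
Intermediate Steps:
$312 + R{\left(1,-21 \right)} = 312 - 3 = 309$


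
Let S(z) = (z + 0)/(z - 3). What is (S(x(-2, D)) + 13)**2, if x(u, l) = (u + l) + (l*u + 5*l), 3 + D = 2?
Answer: 1681/9 ≈ 186.78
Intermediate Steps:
D = -1 (D = -3 + 2 = -1)
x(u, l) = u + 6*l + l*u (x(u, l) = (l + u) + (5*l + l*u) = u + 6*l + l*u)
S(z) = z/(-3 + z)
(S(x(-2, D)) + 13)**2 = ((-2 + 6*(-1) - 1*(-2))/(-3 + (-2 + 6*(-1) - 1*(-2))) + 13)**2 = ((-2 - 6 + 2)/(-3 + (-2 - 6 + 2)) + 13)**2 = (-6/(-3 - 6) + 13)**2 = (-6/(-9) + 13)**2 = (-6*(-1/9) + 13)**2 = (2/3 + 13)**2 = (41/3)**2 = 1681/9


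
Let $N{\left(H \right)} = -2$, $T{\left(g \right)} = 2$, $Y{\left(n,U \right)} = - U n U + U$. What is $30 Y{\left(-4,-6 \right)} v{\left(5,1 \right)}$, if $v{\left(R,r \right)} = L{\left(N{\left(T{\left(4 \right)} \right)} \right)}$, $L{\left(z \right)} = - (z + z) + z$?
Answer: $8280$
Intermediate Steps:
$Y{\left(n,U \right)} = U - n U^{2}$ ($Y{\left(n,U \right)} = - U n U + U = - n U^{2} + U = U - n U^{2}$)
$L{\left(z \right)} = - z$ ($L{\left(z \right)} = - 2 z + z = - z$)
$v{\left(R,r \right)} = 2$ ($v{\left(R,r \right)} = \left(-1\right) \left(-2\right) = 2$)
$30 Y{\left(-4,-6 \right)} v{\left(5,1 \right)} = 30 \left(- 6 \left(1 - \left(-6\right) \left(-4\right)\right)\right) 2 = 30 \left(- 6 \left(1 - 24\right)\right) 2 = 30 \left(\left(-6\right) \left(-23\right)\right) 2 = 30 \cdot 138 \cdot 2 = 4140 \cdot 2 = 8280$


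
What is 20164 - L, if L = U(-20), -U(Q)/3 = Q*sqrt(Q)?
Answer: 20164 - 120*I*sqrt(5) ≈ 20164.0 - 268.33*I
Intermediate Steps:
U(Q) = -3*Q**(3/2) (U(Q) = -3*Q*sqrt(Q) = -3*Q**(3/2))
L = 120*I*sqrt(5) (L = -(-120)*I*sqrt(5) = 120*I*sqrt(5) ≈ 268.33*I)
20164 - L = 20164 - 120*I*sqrt(5)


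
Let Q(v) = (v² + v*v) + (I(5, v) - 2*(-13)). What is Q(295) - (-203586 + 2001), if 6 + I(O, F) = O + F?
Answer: 375955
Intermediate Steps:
I(O, F) = -6 + F + O (I(O, F) = -6 + (O + F) = -6 + (F + O) = -6 + F + O)
Q(v) = 25 + v + 2*v² (Q(v) = (v² + v*v) + ((-6 + v + 5) - 2*(-13)) = (v² + v²) + ((-1 + v) + 26) = 2*v² + (25 + v) = 25 + v + 2*v²)
Q(295) - (-203586 + 2001) = (25 + 295 + 2*295²) - (-203586 + 2001) = (25 + 295 + 2*87025) - 1*(-201585) = (25 + 295 + 174050) + 201585 = 174370 + 201585 = 375955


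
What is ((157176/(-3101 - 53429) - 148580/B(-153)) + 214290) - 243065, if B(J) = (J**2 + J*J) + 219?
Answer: -38264281821331/1329500805 ≈ -28781.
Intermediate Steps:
B(J) = 219 + 2*J**2 (B(J) = (J**2 + J**2) + 219 = 2*J**2 + 219 = 219 + 2*J**2)
((157176/(-3101 - 53429) - 148580/B(-153)) + 214290) - 243065 = ((157176/(-3101 - 53429) - 148580/(219 + 2*(-153)**2)) + 214290) - 243065 = ((157176/(-56530) - 148580/(219 + 2*23409)) + 214290) - 243065 = ((157176*(-1/56530) - 148580/(219 + 46818)) + 214290) - 243065 = ((-78588/28265 - 148580/47037) + 214290) - 243065 = (-7896157456/1329500805 + 214290) - 243065 = 284890831345994/1329500805 - 243065 = -38264281821331/1329500805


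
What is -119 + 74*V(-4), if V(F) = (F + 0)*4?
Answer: -1303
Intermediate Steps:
V(F) = 4*F (V(F) = F*4 = 4*F)
-119 + 74*V(-4) = -119 + 74*(4*(-4)) = -119 + 74*(-16) = -119 - 1184 = -1303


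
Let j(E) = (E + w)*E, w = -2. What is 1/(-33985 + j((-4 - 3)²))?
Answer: -1/31682 ≈ -3.1564e-5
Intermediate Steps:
j(E) = E*(-2 + E) (j(E) = (E - 2)*E = (-2 + E)*E = E*(-2 + E))
1/(-33985 + j((-4 - 3)²)) = 1/(-33985 + (-4 - 3)²*(-2 + (-4 - 3)²)) = 1/(-33985 + (-7)²*(-2 + (-7)²)) = 1/(-33985 + 49*(-2 + 49)) = 1/(-33985 + 49*47) = 1/(-33985 + 2303) = 1/(-31682) = -1/31682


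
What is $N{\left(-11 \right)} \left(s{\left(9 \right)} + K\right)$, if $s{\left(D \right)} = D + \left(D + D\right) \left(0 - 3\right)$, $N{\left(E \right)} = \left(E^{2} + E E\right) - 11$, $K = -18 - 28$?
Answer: $-21021$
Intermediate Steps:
$K = -46$ ($K = -18 - 28 = -46$)
$N{\left(E \right)} = -11 + 2 E^{2}$ ($N{\left(E \right)} = \left(E^{2} + E^{2}\right) - 11 = 2 E^{2} - 11 = -11 + 2 E^{2}$)
$s{\left(D \right)} = - 5 D$ ($s{\left(D \right)} = D + 2 D \left(-3\right) = D - 6 D = - 5 D$)
$N{\left(-11 \right)} \left(s{\left(9 \right)} + K\right) = \left(-11 + 2 \left(-11\right)^{2}\right) \left(\left(-5\right) 9 - 46\right) = \left(-11 + 2 \cdot 121\right) \left(-45 - 46\right) = \left(-11 + 242\right) \left(-91\right) = 231 \left(-91\right) = -21021$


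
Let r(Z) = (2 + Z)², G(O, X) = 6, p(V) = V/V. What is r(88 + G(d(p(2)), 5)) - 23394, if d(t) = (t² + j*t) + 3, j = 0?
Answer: -14178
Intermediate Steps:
p(V) = 1
d(t) = 3 + t² (d(t) = (t² + 0*t) + 3 = (t² + 0) + 3 = t² + 3 = 3 + t²)
r(88 + G(d(p(2)), 5)) - 23394 = (2 + (88 + 6))² - 23394 = (2 + 94)² - 23394 = 96² - 23394 = 9216 - 23394 = -14178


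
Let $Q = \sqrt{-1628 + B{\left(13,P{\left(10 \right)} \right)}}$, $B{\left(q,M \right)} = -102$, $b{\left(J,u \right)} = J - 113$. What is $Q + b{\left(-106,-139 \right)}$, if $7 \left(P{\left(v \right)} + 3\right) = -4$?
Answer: $-219 + i \sqrt{1730} \approx -219.0 + 41.593 i$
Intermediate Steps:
$P{\left(v \right)} = - \frac{25}{7}$ ($P{\left(v \right)} = -3 + \frac{1}{7} \left(-4\right) = -3 - \frac{4}{7} = - \frac{25}{7}$)
$b{\left(J,u \right)} = -113 + J$ ($b{\left(J,u \right)} = J - 113 = -113 + J$)
$Q = i \sqrt{1730}$ ($Q = \sqrt{-1628 - 102} = \sqrt{-1730} = i \sqrt{1730} \approx 41.593 i$)
$Q + b{\left(-106,-139 \right)} = i \sqrt{1730} - 219 = -219 + i \sqrt{1730}$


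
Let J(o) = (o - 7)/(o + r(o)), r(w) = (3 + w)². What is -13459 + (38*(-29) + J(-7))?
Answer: -131063/9 ≈ -14563.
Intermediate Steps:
J(o) = (-7 + o)/(o + (3 + o)²) (J(o) = (o - 7)/(o + (3 + o)²) = (-7 + o)/(o + (3 + o)²))
-13459 + (38*(-29) + J(-7)) = -13459 + (38*(-29) + (-7 - 7)/(-7 + (3 - 7)²)) = -13459 + (-1102 - 14/(-7 + (-4)²)) = -13459 + (-1102 - 14/(-7 + 16)) = -13459 + (-1102 - 14/9) = -13459 - 9932/9 = -131063/9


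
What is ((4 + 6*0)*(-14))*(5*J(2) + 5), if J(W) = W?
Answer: -840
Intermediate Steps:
((4 + 6*0)*(-14))*(5*J(2) + 5) = ((4 + 6*0)*(-14))*(5*2 + 5) = ((4 + 0)*(-14))*(10 + 5) = (4*(-14))*15 = -56*15 = -840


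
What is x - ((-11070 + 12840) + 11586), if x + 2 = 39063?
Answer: 25705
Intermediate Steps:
x = 39061 (x = -2 + 39063 = 39061)
x - ((-11070 + 12840) + 11586) = 39061 - ((-11070 + 12840) + 11586) = 39061 - (1770 + 11586) = 39061 - 1*13356 = 39061 - 13356 = 25705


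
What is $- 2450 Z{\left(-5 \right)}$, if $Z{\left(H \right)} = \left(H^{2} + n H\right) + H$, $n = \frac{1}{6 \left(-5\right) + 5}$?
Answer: $-49490$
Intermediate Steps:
$n = - \frac{1}{25}$ ($n = \frac{1}{-30 + 5} = \frac{1}{-25} = - \frac{1}{25} \approx -0.04$)
$Z{\left(H \right)} = H^{2} + \frac{24 H}{25}$ ($Z{\left(H \right)} = \left(H^{2} - \frac{H}{25}\right) + H = H^{2} + \frac{24 H}{25}$)
$- 2450 Z{\left(-5 \right)} = - 2450 \cdot \frac{1}{25} \left(-5\right) \left(24 + 25 \left(-5\right)\right) = - 2450 \cdot \frac{1}{25} \left(-5\right) \left(24 - 125\right) = - 2450 \cdot \frac{1}{25} \left(-5\right) \left(-101\right) = \left(-2450\right) \frac{101}{5} = -49490$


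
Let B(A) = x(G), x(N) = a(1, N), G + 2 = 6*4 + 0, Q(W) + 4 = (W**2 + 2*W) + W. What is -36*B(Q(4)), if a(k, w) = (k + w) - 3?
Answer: -720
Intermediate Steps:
a(k, w) = -3 + k + w
Q(W) = -4 + W**2 + 3*W (Q(W) = -4 + ((W**2 + 2*W) + W) = -4 + (W**2 + 3*W) = -4 + W**2 + 3*W)
G = 22 (G = -2 + (6*4 + 0) = -2 + (24 + 0) = -2 + 24 = 22)
x(N) = -2 + N (x(N) = -3 + 1 + N = -2 + N)
B(A) = 20 (B(A) = -2 + 22 = 20)
-36*B(Q(4)) = -36*20 = -720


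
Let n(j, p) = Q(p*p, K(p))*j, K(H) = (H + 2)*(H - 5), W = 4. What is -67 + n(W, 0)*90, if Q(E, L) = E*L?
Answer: -67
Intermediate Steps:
K(H) = (-5 + H)*(2 + H) (K(H) = (2 + H)*(-5 + H) = (-5 + H)*(2 + H))
n(j, p) = j*p²*(-10 + p² - 3*p) (n(j, p) = ((p*p)*(-10 + p² - 3*p))*j = (p²*(-10 + p² - 3*p))*j = j*p²*(-10 + p² - 3*p))
-67 + n(W, 0)*90 = -67 + (4*0²*(-10 + 0² - 3*0))*90 = -67 + (4*0*(-10 + 0 + 0))*90 = -67 + (4*0*(-10))*90 = -67 + 0*90 = -67 + 0 = -67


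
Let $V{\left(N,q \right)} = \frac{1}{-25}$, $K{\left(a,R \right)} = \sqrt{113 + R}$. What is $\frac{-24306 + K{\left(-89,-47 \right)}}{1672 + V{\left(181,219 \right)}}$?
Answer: $- \frac{202550}{13933} + \frac{25 \sqrt{66}}{41799} \approx -14.533$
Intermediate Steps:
$V{\left(N,q \right)} = - \frac{1}{25}$
$\frac{-24306 + K{\left(-89,-47 \right)}}{1672 + V{\left(181,219 \right)}} = \frac{-24306 + \sqrt{113 - 47}}{1672 - \frac{1}{25}} = \frac{-24306 + \sqrt{66}}{\frac{41799}{25}} = \left(-24306 + \sqrt{66}\right) \frac{25}{41799} = - \frac{202550}{13933} + \frac{25 \sqrt{66}}{41799}$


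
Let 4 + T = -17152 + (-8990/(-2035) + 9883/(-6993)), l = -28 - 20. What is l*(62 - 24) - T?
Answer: 1179152327/76923 ≈ 15329.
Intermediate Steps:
l = -48
T = -1319459879/76923 (T = -4 + (-17152 + (-8990/(-2035) + 9883/(-6993))) = -4 + (-17152 + (-8990*(-1/2035) + 9883*(-1/6993))) = -4 + (-17152 + (1798/407 - 9883/6993)) = -4 + (-17152 + 231109/76923) = -4 - 1319152187/76923 = -1319459879/76923 ≈ -17153.)
l*(62 - 24) - T = -48*(62 - 24) - 1*(-1319459879/76923) = -48*38 + 1319459879/76923 = -1824 + 1319459879/76923 = 1179152327/76923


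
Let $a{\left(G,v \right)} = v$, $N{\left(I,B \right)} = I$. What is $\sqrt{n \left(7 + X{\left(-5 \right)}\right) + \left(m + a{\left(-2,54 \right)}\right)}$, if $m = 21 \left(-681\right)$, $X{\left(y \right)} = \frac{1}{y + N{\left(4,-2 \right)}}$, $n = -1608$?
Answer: $9 i \sqrt{295} \approx 154.58 i$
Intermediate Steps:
$X{\left(y \right)} = \frac{1}{4 + y}$ ($X{\left(y \right)} = \frac{1}{y + 4} = \frac{1}{4 + y}$)
$m = -14301$
$\sqrt{n \left(7 + X{\left(-5 \right)}\right) + \left(m + a{\left(-2,54 \right)}\right)} = \sqrt{- 1608 \left(7 + \frac{1}{4 - 5}\right) + \left(-14301 + 54\right)} = \sqrt{- 1608 \left(7 + \frac{1}{-1}\right) - 14247} = \sqrt{- 1608 \left(7 - 1\right) - 14247} = \sqrt{\left(-1608\right) 6 - 14247} = \sqrt{-9648 - 14247} = \sqrt{-23895} = 9 i \sqrt{295}$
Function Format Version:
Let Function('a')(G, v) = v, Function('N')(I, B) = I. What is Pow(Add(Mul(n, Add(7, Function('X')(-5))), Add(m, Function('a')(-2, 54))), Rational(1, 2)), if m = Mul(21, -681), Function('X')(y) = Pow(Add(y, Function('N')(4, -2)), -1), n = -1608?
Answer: Mul(9, I, Pow(295, Rational(1, 2))) ≈ Mul(154.58, I)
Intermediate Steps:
Function('X')(y) = Pow(Add(4, y), -1) (Function('X')(y) = Pow(Add(y, 4), -1) = Pow(Add(4, y), -1))
m = -14301
Pow(Add(Mul(n, Add(7, Function('X')(-5))), Add(m, Function('a')(-2, 54))), Rational(1, 2)) = Pow(Add(Mul(-1608, Add(7, Pow(Add(4, -5), -1))), Add(-14301, 54)), Rational(1, 2)) = Pow(Add(Mul(-1608, Add(7, Pow(-1, -1))), -14247), Rational(1, 2)) = Pow(Add(Mul(-1608, Add(7, -1)), -14247), Rational(1, 2)) = Pow(Add(Mul(-1608, 6), -14247), Rational(1, 2)) = Pow(Add(-9648, -14247), Rational(1, 2)) = Pow(-23895, Rational(1, 2)) = Mul(9, I, Pow(295, Rational(1, 2)))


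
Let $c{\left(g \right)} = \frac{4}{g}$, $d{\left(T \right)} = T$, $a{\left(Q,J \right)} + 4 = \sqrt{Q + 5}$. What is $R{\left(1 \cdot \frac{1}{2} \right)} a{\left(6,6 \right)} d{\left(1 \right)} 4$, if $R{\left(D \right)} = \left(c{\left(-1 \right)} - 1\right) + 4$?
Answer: $16 - 4 \sqrt{11} \approx 2.7335$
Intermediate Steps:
$a{\left(Q,J \right)} = -4 + \sqrt{5 + Q}$ ($a{\left(Q,J \right)} = -4 + \sqrt{Q + 5} = -4 + \sqrt{5 + Q}$)
$R{\left(D \right)} = -1$ ($R{\left(D \right)} = \left(\frac{4}{-1} - 1\right) + 4 = \left(4 \left(-1\right) - 1\right) + 4 = \left(-4 - 1\right) + 4 = -5 + 4 = -1$)
$R{\left(1 \cdot \frac{1}{2} \right)} a{\left(6,6 \right)} d{\left(1 \right)} 4 = - \left(-4 + \sqrt{5 + 6}\right) 1 \cdot 4 = - \left(-4 + \sqrt{11}\right) 1 \cdot 4 = - \left(-4 + \sqrt{11}\right) 4 = - (-16 + 4 \sqrt{11}) = 16 - 4 \sqrt{11}$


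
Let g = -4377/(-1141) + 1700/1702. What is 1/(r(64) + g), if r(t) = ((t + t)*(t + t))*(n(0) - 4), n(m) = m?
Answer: -970991/63630171499 ≈ -1.5260e-5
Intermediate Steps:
g = 4694677/970991 (g = -4377*(-1/1141) + 1700*(1/1702) = 4377/1141 + 850/851 = 4694677/970991 ≈ 4.8349)
r(t) = -16*t² (r(t) = ((t + t)*(t + t))*(0 - 4) = ((2*t)*(2*t))*(-4) = (4*t²)*(-4) = -16*t²)
1/(r(64) + g) = 1/(-16*64² + 4694677/970991) = 1/(-16*4096 + 4694677/970991) = 1/(-65536 + 4694677/970991) = 1/(-63630171499/970991) = -970991/63630171499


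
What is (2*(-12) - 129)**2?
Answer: 23409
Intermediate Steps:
(2*(-12) - 129)**2 = (-24 - 129)**2 = (-153)**2 = 23409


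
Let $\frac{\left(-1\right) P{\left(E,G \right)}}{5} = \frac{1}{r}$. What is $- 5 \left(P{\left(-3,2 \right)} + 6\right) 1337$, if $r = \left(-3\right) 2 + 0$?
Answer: $- \frac{274085}{6} \approx -45681.0$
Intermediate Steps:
$r = -6$ ($r = -6 + 0 = -6$)
$P{\left(E,G \right)} = \frac{5}{6}$ ($P{\left(E,G \right)} = - \frac{5}{-6} = \left(-5\right) \left(- \frac{1}{6}\right) = \frac{5}{6}$)
$- 5 \left(P{\left(-3,2 \right)} + 6\right) 1337 = - 5 \left(\frac{5}{6} + 6\right) 1337 = - 5 \cdot \frac{41}{6} \cdot 1337 = - \frac{205 \cdot 1337}{6} = \left(-1\right) \frac{274085}{6} = - \frac{274085}{6}$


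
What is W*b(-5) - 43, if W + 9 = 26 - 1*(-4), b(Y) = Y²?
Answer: 482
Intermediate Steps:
W = 21 (W = -9 + (26 - 1*(-4)) = -9 + (26 + 4) = -9 + 30 = 21)
W*b(-5) - 43 = 21*(-5)² - 43 = 21*25 - 43 = 525 - 43 = 482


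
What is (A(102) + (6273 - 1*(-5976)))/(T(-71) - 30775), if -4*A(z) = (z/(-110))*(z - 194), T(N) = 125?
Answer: -336261/842875 ≈ -0.39895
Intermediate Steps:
A(z) = z*(-194 + z)/440 (A(z) = -z/(-110)*(z - 194)/4 = -z*(-1/110)*(-194 + z)/4 = -(-z/110)*(-194 + z)/4 = -(-1)*z*(-194 + z)/440 = z*(-194 + z)/440)
(A(102) + (6273 - 1*(-5976)))/(T(-71) - 30775) = ((1/440)*102*(-194 + 102) + (6273 - 1*(-5976)))/(125 - 30775) = ((1/440)*102*(-92) + (6273 + 5976))/(-30650) = (-1173/55 + 12249)*(-1/30650) = (672522/55)*(-1/30650) = -336261/842875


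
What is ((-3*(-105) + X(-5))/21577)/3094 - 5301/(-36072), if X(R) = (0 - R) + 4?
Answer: 19661244887/133785512952 ≈ 0.14696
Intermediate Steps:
X(R) = 4 - R (X(R) = -R + 4 = 4 - R)
((-3*(-105) + X(-5))/21577)/3094 - 5301/(-36072) = ((-3*(-105) + (4 - 1*(-5)))/21577)/3094 - 5301/(-36072) = ((315 + (4 + 5))*(1/21577))*(1/3094) - 5301*(-1/36072) = ((315 + 9)*(1/21577))*(1/3094) + 589/4008 = (324*(1/21577))*(1/3094) + 589/4008 = (324/21577)*(1/3094) + 589/4008 = 162/33379619 + 589/4008 = 19661244887/133785512952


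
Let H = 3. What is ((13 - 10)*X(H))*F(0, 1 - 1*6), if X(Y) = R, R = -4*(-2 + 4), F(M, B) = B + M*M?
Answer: 120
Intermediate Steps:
F(M, B) = B + M**2
R = -8 (R = -4*2 = -8)
X(Y) = -8
((13 - 10)*X(H))*F(0, 1 - 1*6) = ((13 - 10)*(-8))*((1 - 1*6) + 0**2) = (3*(-8))*((1 - 6) + 0) = -24*(-5 + 0) = -24*(-5) = 120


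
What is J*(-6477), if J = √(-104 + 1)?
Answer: -6477*I*√103 ≈ -65734.0*I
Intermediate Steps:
J = I*√103 (J = √(-103) = I*√103 ≈ 10.149*I)
J*(-6477) = (I*√103)*(-6477) = -6477*I*√103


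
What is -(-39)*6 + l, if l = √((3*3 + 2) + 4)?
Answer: 234 + √15 ≈ 237.87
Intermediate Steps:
l = √15 (l = √((9 + 2) + 4) = √(11 + 4) = √15 ≈ 3.8730)
-(-39)*6 + l = -(-39)*6 + √15 = -13*(-18) + √15 = 234 + √15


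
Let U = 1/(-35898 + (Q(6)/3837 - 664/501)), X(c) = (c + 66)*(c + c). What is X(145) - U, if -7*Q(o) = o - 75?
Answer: 9853102931090423/161024725063 ≈ 61190.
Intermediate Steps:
X(c) = 2*c*(66 + c) (X(c) = (66 + c)*(2*c) = 2*c*(66 + c))
Q(o) = 75/7 - o/7 (Q(o) = -(o - 75)/7 = -(-75 + o)/7 = 75/7 - o/7)
U = -4485453/161024725063 (U = 1/(-35898 + ((75/7 - ⅐*6)/3837 - 664/501)) = 1/(-35898 + ((75/7 - 6/7)*(1/3837) - 664*1/501)) = 1/(-35898 + ((69/7)*(1/3837) - 664/501)) = 1/(-35898 + (23/8953 - 664/501)) = 1/(-35898 - 5933269/4485453) = 1/(-161024725063/4485453) = -4485453/161024725063 ≈ -2.7856e-5)
X(145) - U = 2*145*(66 + 145) - 1*(-4485453/161024725063) = 2*145*211 + 4485453/161024725063 = 61190 + 4485453/161024725063 = 9853102931090423/161024725063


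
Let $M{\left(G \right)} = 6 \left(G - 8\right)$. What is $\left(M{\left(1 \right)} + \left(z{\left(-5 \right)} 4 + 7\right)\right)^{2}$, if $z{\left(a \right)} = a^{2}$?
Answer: $4225$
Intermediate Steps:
$M{\left(G \right)} = -48 + 6 G$ ($M{\left(G \right)} = 6 \left(G - 8\right) = 6 \left(-8 + G\right) = -48 + 6 G$)
$\left(M{\left(1 \right)} + \left(z{\left(-5 \right)} 4 + 7\right)\right)^{2} = \left(\left(-48 + 6 \cdot 1\right) + \left(\left(-5\right)^{2} \cdot 4 + 7\right)\right)^{2} = \left(\left(-48 + 6\right) + \left(25 \cdot 4 + 7\right)\right)^{2} = \left(-42 + \left(100 + 7\right)\right)^{2} = \left(-42 + 107\right)^{2} = 65^{2} = 4225$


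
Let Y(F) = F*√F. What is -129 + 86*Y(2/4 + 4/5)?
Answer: -129 + 559*√130/50 ≈ -1.5284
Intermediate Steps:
Y(F) = F^(3/2)
-129 + 86*Y(2/4 + 4/5) = -129 + 86*(2/4 + 4/5)^(3/2) = -129 + 86*(2*(¼) + 4*(⅕))^(3/2) = -129 + 86*(½ + ⅘)^(3/2) = -129 + 86*(13/10)^(3/2) = -129 + 86*(13*√130/100) = -129 + 559*√130/50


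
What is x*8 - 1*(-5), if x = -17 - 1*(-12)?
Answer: -35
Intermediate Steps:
x = -5 (x = -17 + 12 = -5)
x*8 - 1*(-5) = -5*8 - 1*(-5) = -40 + 5 = -35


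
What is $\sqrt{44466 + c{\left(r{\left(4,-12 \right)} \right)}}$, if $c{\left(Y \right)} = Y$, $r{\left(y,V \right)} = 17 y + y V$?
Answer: $\sqrt{44486} \approx 210.92$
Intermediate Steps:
$r{\left(y,V \right)} = 17 y + V y$
$\sqrt{44466 + c{\left(r{\left(4,-12 \right)} \right)}} = \sqrt{44466 + 4 \left(17 - 12\right)} = \sqrt{44466 + 4 \cdot 5} = \sqrt{44466 + 20} = \sqrt{44486}$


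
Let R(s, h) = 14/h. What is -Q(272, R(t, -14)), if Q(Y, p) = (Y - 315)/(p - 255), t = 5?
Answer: -43/256 ≈ -0.16797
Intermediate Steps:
Q(Y, p) = (-315 + Y)/(-255 + p)
-Q(272, R(t, -14)) = -(-315 + 272)/(-255 + 14/(-14)) = -(-43)/(-255 + 14*(-1/14)) = -(-43)/(-255 - 1) = -(-43)/(-256) = -(-1)*(-43)/256 = -1*43/256 = -43/256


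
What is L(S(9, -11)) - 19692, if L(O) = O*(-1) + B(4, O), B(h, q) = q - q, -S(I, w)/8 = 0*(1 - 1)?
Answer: -19692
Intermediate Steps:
S(I, w) = 0 (S(I, w) = -0*(1 - 1) = -0*0 = -8*0 = 0)
B(h, q) = 0
L(O) = -O (L(O) = O*(-1) + 0 = -O + 0 = -O)
L(S(9, -11)) - 19692 = -1*0 - 19692 = 0 - 19692 = -19692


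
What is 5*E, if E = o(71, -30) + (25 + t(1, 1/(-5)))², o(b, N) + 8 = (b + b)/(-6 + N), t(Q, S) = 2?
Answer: 64535/18 ≈ 3585.3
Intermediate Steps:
o(b, N) = -8 + 2*b/(-6 + N) (o(b, N) = -8 + (b + b)/(-6 + N) = -8 + (2*b)/(-6 + N) = -8 + 2*b/(-6 + N))
E = 12907/18 (E = 2*(24 + 71 - 4*(-30))/(-6 - 30) + (25 + 2)² = 2*(24 + 71 + 120)/(-36) + 27² = 2*(-1/36)*215 + 729 = -215/18 + 729 = 12907/18 ≈ 717.06)
5*E = 5*(12907/18) = 64535/18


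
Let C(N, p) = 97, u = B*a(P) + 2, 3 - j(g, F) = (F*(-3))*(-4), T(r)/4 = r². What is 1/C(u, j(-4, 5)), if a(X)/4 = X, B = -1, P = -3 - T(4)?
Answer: 1/97 ≈ 0.010309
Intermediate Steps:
T(r) = 4*r²
P = -67 (P = -3 - 4*4² = -3 - 4*16 = -3 - 1*64 = -3 - 64 = -67)
a(X) = 4*X
j(g, F) = 3 - 12*F (j(g, F) = 3 - F*(-3)*(-4) = 3 - (-3*F)*(-4) = 3 - 12*F)
u = 270 (u = -4*(-67) + 2 = -1*(-268) + 2 = 268 + 2 = 270)
1/C(u, j(-4, 5)) = 1/97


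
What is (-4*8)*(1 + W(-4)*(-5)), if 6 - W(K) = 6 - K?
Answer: -672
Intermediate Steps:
W(K) = K (W(K) = 6 - (6 - K) = 6 + (-6 + K) = K)
(-4*8)*(1 + W(-4)*(-5)) = (-4*8)*(1 - 4*(-5)) = -32*(1 + 20) = -32*21 = -672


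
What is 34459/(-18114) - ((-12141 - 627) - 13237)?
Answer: 471020111/18114 ≈ 26003.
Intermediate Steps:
34459/(-18114) - ((-12141 - 627) - 13237) = 34459*(-1/18114) - (-12768 - 13237) = -34459/18114 - 1*(-26005) = -34459/18114 + 26005 = 471020111/18114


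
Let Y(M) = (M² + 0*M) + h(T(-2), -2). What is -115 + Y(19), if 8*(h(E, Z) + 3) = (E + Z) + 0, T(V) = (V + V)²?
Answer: 979/4 ≈ 244.75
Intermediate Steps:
T(V) = 4*V² (T(V) = (2*V)² = 4*V²)
h(E, Z) = -3 + E/8 + Z/8 (h(E, Z) = -3 + ((E + Z) + 0)/8 = -3 + (E + Z)/8 = -3 + (E/8 + Z/8) = -3 + E/8 + Z/8)
Y(M) = -5/4 + M² (Y(M) = (M² + 0*M) + (-3 + (4*(-2)²)/8 + (⅛)*(-2)) = (M² + 0) + (-3 + (4*4)/8 - ¼) = M² + (-3 + (⅛)*16 - ¼) = M² + (-3 + 2 - ¼) = M² - 5/4 = -5/4 + M²)
-115 + Y(19) = -115 + (-5/4 + 19²) = -115 + (-5/4 + 361) = -115 + 1439/4 = 979/4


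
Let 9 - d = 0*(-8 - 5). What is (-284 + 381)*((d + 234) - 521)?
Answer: -26966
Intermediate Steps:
d = 9 (d = 9 - 0*(-8 - 5) = 9 - 0*(-13) = 9 - 1*0 = 9 + 0 = 9)
(-284 + 381)*((d + 234) - 521) = (-284 + 381)*((9 + 234) - 521) = 97*(243 - 521) = 97*(-278) = -26966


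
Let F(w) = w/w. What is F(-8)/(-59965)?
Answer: -1/59965 ≈ -1.6676e-5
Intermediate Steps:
F(w) = 1
F(-8)/(-59965) = 1/(-59965) = 1*(-1/59965) = -1/59965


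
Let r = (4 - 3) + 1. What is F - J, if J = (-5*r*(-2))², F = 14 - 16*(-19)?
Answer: -82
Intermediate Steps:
F = 318 (F = 14 + 304 = 318)
r = 2 (r = 1 + 1 = 2)
J = 400 (J = (-5*2*(-2))² = (-10*(-2))² = 20² = 400)
F - J = 318 - 1*400 = 318 - 400 = -82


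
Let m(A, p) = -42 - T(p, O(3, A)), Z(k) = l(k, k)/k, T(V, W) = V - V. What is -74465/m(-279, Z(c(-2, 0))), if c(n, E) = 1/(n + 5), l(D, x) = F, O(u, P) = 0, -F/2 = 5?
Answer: 74465/42 ≈ 1773.0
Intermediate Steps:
F = -10 (F = -2*5 = -10)
l(D, x) = -10
T(V, W) = 0
c(n, E) = 1/(5 + n)
Z(k) = -10/k
m(A, p) = -42 (m(A, p) = -42 - 1*0 = -42 + 0 = -42)
-74465/m(-279, Z(c(-2, 0))) = -74465/(-42) = -74465*(-1/42) = 74465/42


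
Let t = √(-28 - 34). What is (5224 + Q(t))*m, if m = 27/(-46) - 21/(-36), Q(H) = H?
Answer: -1306/69 - I*√62/276 ≈ -18.928 - 0.028529*I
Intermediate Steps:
t = I*√62 (t = √(-62) = I*√62 ≈ 7.874*I)
m = -1/276 (m = 27*(-1/46) - 21*(-1/36) = -27/46 + 7/12 = -1/276 ≈ -0.0036232)
(5224 + Q(t))*m = (5224 + I*√62)*(-1/276) = -1306/69 - I*√62/276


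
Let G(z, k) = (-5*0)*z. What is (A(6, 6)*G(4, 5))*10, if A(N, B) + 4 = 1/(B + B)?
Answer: 0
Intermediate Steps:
A(N, B) = -4 + 1/(2*B) (A(N, B) = -4 + 1/(B + B) = -4 + 1/(2*B))
G(z, k) = 0 (G(z, k) = 0*z = 0)
(A(6, 6)*G(4, 5))*10 = ((-4 + (½)/6)*0)*10 = ((-4 + (½)*(⅙))*0)*10 = ((-4 + 1/12)*0)*10 = -47/12*0*10 = 0*10 = 0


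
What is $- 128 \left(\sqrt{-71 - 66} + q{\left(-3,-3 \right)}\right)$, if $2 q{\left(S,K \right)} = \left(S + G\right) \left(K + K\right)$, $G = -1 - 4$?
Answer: $-3072 - 128 i \sqrt{137} \approx -3072.0 - 1498.2 i$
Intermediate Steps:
$G = -5$ ($G = -1 - 4 = -5$)
$q{\left(S,K \right)} = K \left(-5 + S\right)$ ($q{\left(S,K \right)} = \frac{\left(S - 5\right) \left(K + K\right)}{2} = \frac{\left(-5 + S\right) 2 K}{2} = \frac{2 K \left(-5 + S\right)}{2} = K \left(-5 + S\right)$)
$- 128 \left(\sqrt{-71 - 66} + q{\left(-3,-3 \right)}\right) = - 128 \left(\sqrt{-71 - 66} - 3 \left(-5 - 3\right)\right) = - 128 \left(\sqrt{-137} - -24\right) = - 128 \left(i \sqrt{137} + 24\right) = - 128 \left(24 + i \sqrt{137}\right) = -3072 - 128 i \sqrt{137}$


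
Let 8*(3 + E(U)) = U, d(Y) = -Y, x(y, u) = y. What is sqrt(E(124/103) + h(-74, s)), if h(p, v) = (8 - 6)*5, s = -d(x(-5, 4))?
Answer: sqrt(303438)/206 ≈ 2.6740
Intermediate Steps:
E(U) = -3 + U/8
s = -5 (s = -(-1)*(-5) = -1*5 = -5)
h(p, v) = 10 (h(p, v) = 2*5 = 10)
sqrt(E(124/103) + h(-74, s)) = sqrt((-3 + (124/103)/8) + 10) = sqrt((-3 + (124*(1/103))/8) + 10) = sqrt((-3 + (1/8)*(124/103)) + 10) = sqrt((-3 + 31/206) + 10) = sqrt(-587/206 + 10) = sqrt(1473/206) = sqrt(303438)/206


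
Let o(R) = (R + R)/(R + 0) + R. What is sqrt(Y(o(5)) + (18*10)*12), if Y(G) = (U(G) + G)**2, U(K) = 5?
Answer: 48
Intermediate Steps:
o(R) = 2 + R (o(R) = (2*R)/R + R = 2 + R)
Y(G) = (5 + G)**2
sqrt(Y(o(5)) + (18*10)*12) = sqrt((5 + (2 + 5))**2 + (18*10)*12) = sqrt((5 + 7)**2 + 180*12) = sqrt(12**2 + 2160) = sqrt(144 + 2160) = sqrt(2304) = 48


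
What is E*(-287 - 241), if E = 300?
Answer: -158400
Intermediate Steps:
E*(-287 - 241) = 300*(-287 - 241) = 300*(-528) = -158400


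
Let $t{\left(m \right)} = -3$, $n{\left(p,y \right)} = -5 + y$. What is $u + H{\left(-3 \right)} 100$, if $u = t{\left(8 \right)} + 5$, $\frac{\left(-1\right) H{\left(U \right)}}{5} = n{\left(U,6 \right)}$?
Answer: $-498$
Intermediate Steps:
$H{\left(U \right)} = -5$ ($H{\left(U \right)} = - 5 \left(-5 + 6\right) = \left(-5\right) 1 = -5$)
$u = 2$ ($u = -3 + 5 = 2$)
$u + H{\left(-3 \right)} 100 = 2 - 500 = -498$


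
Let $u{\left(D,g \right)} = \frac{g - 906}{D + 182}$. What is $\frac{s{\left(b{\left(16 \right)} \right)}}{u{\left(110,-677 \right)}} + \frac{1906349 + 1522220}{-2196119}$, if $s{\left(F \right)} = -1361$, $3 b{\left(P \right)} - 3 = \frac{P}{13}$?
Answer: $\frac{867336619301}{3476456377} \approx 249.49$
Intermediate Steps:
$u{\left(D,g \right)} = \frac{-906 + g}{182 + D}$
$b{\left(P \right)} = 1 + \frac{P}{39}$ ($b{\left(P \right)} = 1 + \frac{P \frac{1}{13}}{3} = 1 + \frac{\frac{1}{13} P}{3} = 1 + \frac{P}{39}$)
$\frac{s{\left(b{\left(16 \right)} \right)}}{u{\left(110,-677 \right)}} + \frac{1906349 + 1522220}{-2196119} = - \frac{1361}{\frac{1}{182 + 110} \left(-906 - 677\right)} + \frac{1906349 + 1522220}{-2196119} = - \frac{1361}{\frac{1}{292} \left(-1583\right)} + 3428569 \left(- \frac{1}{2196119}\right) = - \frac{1361}{\frac{1}{292} \left(-1583\right)} - \frac{3428569}{2196119} = - \frac{1361}{- \frac{1583}{292}} - \frac{3428569}{2196119} = \left(-1361\right) \left(- \frac{292}{1583}\right) - \frac{3428569}{2196119} = \frac{397412}{1583} - \frac{3428569}{2196119} = \frac{867336619301}{3476456377}$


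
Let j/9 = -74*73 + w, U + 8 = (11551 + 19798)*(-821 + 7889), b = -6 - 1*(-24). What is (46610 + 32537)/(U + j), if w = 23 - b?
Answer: 79147/221526151 ≈ 0.00035728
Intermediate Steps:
b = 18 (b = -6 + 24 = 18)
U = 221574724 (U = -8 + (11551 + 19798)*(-821 + 7889) = -8 + 31349*7068 = -8 + 221574732 = 221574724)
w = 5 (w = 23 - 1*18 = 23 - 18 = 5)
j = -48573 (j = 9*(-74*73 + 5) = 9*(-5402 + 5) = 9*(-5397) = -48573)
(46610 + 32537)/(U + j) = (46610 + 32537)/(221574724 - 48573) = 79147/221526151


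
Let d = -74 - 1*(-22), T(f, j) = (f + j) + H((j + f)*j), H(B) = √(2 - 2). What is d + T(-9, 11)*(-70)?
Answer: -192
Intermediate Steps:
H(B) = 0 (H(B) = √0 = 0)
T(f, j) = f + j (T(f, j) = (f + j) + 0 = f + j)
d = -52 (d = -74 + 22 = -52)
d + T(-9, 11)*(-70) = -52 + (-9 + 11)*(-70) = -52 + 2*(-70) = -52 - 140 = -192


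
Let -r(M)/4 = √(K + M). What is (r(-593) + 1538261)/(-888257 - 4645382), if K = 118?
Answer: -1538261/5533639 + 20*I*√19/5533639 ≈ -0.27798 + 1.5754e-5*I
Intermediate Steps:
r(M) = -4*√(118 + M)
(r(-593) + 1538261)/(-888257 - 4645382) = (-4*√(118 - 593) + 1538261)/(-888257 - 4645382) = (-20*I*√19 + 1538261)/(-5533639) = (-20*I*√19 + 1538261)*(-1/5533639) = (1538261 - 20*I*√19)*(-1/5533639) = -1538261/5533639 + 20*I*√19/5533639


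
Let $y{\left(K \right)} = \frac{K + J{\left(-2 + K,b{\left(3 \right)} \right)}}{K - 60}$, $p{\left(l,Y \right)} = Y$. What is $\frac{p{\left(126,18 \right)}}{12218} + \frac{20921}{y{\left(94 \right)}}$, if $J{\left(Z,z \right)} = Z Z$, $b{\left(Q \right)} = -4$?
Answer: $\frac{2172747124}{26140411} \approx 83.118$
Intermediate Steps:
$J{\left(Z,z \right)} = Z^{2}$
$y{\left(K \right)} = \frac{K + \left(-2 + K\right)^{2}}{-60 + K}$ ($y{\left(K \right)} = \frac{K + \left(-2 + K\right)^{2}}{K - 60} = \frac{K + \left(-2 + K\right)^{2}}{-60 + K}$)
$\frac{p{\left(126,18 \right)}}{12218} + \frac{20921}{y{\left(94 \right)}} = \frac{18}{12218} + \frac{20921}{\frac{1}{-60 + 94} \left(94 + \left(-2 + 94\right)^{2}\right)} = 18 \cdot \frac{1}{12218} + \frac{20921}{\frac{1}{34} \left(94 + 92^{2}\right)} = \frac{9}{6109} + \frac{20921}{\frac{1}{34} \left(94 + 8464\right)} = \frac{9}{6109} + \frac{20921}{\frac{1}{34} \cdot 8558} = \frac{9}{6109} + \frac{20921}{\frac{4279}{17}} = \frac{9}{6109} + 20921 \cdot \frac{17}{4279} = \frac{9}{6109} + \frac{355657}{4279} = \frac{2172747124}{26140411}$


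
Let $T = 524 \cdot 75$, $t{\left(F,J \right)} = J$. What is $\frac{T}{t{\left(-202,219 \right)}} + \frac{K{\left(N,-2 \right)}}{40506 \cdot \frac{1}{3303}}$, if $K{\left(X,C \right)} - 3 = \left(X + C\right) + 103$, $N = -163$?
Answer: $\frac{172134193}{985646} \approx 174.64$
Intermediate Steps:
$K{\left(X,C \right)} = 106 + C + X$ ($K{\left(X,C \right)} = 3 + \left(\left(X + C\right) + 103\right) = 3 + \left(\left(C + X\right) + 103\right) = 3 + \left(103 + C + X\right) = 106 + C + X$)
$T = 39300$
$\frac{T}{t{\left(-202,219 \right)}} + \frac{K{\left(N,-2 \right)}}{40506 \cdot \frac{1}{3303}} = \frac{39300}{219} + \frac{106 - 2 - 163}{40506 \cdot \frac{1}{3303}} = 39300 \cdot \frac{1}{219} - \frac{59}{40506 \cdot \frac{1}{3303}} = \frac{13100}{73} - \frac{59}{\frac{13502}{1101}} = \frac{13100}{73} - \frac{64959}{13502} = \frac{172134193}{985646}$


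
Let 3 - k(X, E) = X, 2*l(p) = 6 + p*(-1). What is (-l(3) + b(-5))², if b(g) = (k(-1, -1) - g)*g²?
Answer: 199809/4 ≈ 49952.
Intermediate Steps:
l(p) = 3 - p/2 (l(p) = (6 + p*(-1))/2 = (6 - p)/2 = 3 - p/2)
k(X, E) = 3 - X
b(g) = g²*(4 - g) (b(g) = ((3 - 1*(-1)) - g)*g² = ((3 + 1) - g)*g² = (4 - g)*g² = g²*(4 - g))
(-l(3) + b(-5))² = (-(3 - ½*3) + (-5)²*(4 - 1*(-5)))² = (-(3 - 3/2) + 25*(4 + 5))² = (-1*3/2 + 25*9)² = (-3/2 + 225)² = (447/2)² = 199809/4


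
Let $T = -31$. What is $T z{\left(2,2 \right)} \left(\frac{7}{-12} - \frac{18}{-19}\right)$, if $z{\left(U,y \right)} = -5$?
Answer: $\frac{12865}{228} \approx 56.425$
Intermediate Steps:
$T z{\left(2,2 \right)} \left(\frac{7}{-12} - \frac{18}{-19}\right) = \left(-31\right) \left(-5\right) \left(\frac{7}{-12} - \frac{18}{-19}\right) = 155 \left(7 \left(- \frac{1}{12}\right) - - \frac{18}{19}\right) = 155 \left(- \frac{7}{12} + \frac{18}{19}\right) = 155 \cdot \frac{83}{228} = \frac{12865}{228}$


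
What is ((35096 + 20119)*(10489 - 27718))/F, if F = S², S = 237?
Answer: -105699915/6241 ≈ -16936.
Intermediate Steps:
F = 56169 (F = 237² = 56169)
((35096 + 20119)*(10489 - 27718))/F = ((35096 + 20119)*(10489 - 27718))/56169 = (55215*(-17229))*(1/56169) = -951299235*1/56169 = -105699915/6241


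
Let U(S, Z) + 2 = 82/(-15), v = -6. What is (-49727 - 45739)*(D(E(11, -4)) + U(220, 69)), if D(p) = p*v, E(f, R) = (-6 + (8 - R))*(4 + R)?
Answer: 3564064/5 ≈ 7.1281e+5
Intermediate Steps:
U(S, Z) = -112/15 (U(S, Z) = -2 + 82/(-15) = -2 + 82*(-1/15) = -2 - 82/15 = -112/15)
E(f, R) = (2 - R)*(4 + R)
D(p) = -6*p (D(p) = p*(-6) = -6*p)
(-49727 - 45739)*(D(E(11, -4)) + U(220, 69)) = (-49727 - 45739)*(-6*(8 - 1*(-4)² - 2*(-4)) - 112/15) = -95466*(-6*(8 - 1*16 + 8) - 112/15) = -95466*(-6*(8 - 16 + 8) - 112/15) = -95466*(-6*0 - 112/15) = -95466*(0 - 112/15) = -95466*(-112/15) = 3564064/5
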